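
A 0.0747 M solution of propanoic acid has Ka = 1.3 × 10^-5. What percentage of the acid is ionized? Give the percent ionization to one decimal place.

1.3%

CH3CH2COOH ⇌ CH3CH2COO- + H+; let x = [H+] at equilibrium.
x ≈ √(Ka·C₀) = √(1.3 × 10^-5 × 0.0747) = 9.85 × 10^-4 M
% ionization = x/C₀ × 100% = 9.85 × 10^-4/0.0747 × 100% = 1.3%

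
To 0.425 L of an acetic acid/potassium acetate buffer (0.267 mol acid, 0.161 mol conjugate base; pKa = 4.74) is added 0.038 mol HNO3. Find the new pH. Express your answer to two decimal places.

pH = 4.35

Added H+ converts CH3COO- to CH3COOH: CH3COOH → 0.305 mol, CH3COO- → 0.123 mol.
pH = pKa + log(n_CH3COO-/n_CH3COOH) = 4.74 + log(0.123/0.305) = 4.74 + (-0.394)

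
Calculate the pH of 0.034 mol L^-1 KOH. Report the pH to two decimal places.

KOH is a strong base; [OH-] = 0.034 M.
pOH = -log(0.034) = 1.47
pH = 14.00 - 1.47 = 12.53

pH = 12.53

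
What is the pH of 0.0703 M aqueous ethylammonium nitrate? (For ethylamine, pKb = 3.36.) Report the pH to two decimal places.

C2H5NH3+ is the conjugate acid of the weak base C2H5NH2.
Kb = 10^(−3.36) = 4.37 × 10^-4
Ka = Kw/Kb = 1.0×10^-14 / 4.37 × 10^-4 = 2.29 × 10^-11
Let x = [H+] at equilibrium. Ka = x²/(0.0703 − x).
Assume x ≪ 0.0703: x ≈ √(2.29 × 10^-11 × 0.0703) = 1.27 × 10^-6 M
pH = −log[H+] = −log(1.27 × 10^-6) = 5.90

pH = 5.90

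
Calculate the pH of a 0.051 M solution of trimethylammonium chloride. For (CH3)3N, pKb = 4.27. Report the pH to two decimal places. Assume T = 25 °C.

(CH3)3NH+ is the conjugate acid of the weak base (CH3)3N.
Kb = 10^(−4.27) = 5.37 × 10^-5
Ka = Kw/Kb = 1.0×10^-14 / 5.37 × 10^-5 = 1.86 × 10^-10
From the ICE table, Ka = [H+]²/(0.051 − [H+]) = 1.86 × 10^-10.
Assume [H+] ≪ 0.051: [H+] ≈ √(1.86 × 10^-10 × 0.051) = 3.08 × 10^-6 M
([H+]/C₀ = 0.006% < 5%, so the approximation holds.)
pH = −log(3.08 × 10^-6) = 5.51

pH = 5.51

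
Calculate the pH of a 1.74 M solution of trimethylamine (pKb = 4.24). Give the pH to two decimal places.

pH = 12.00

(CH3)3N + H2O ⇌ (CH3)3NH+ + OH-
Kb = 10^(−4.24) = 5.75 × 10^-5
From the ICE table, Kb = [OH-]²/(1.74 − [OH-]) = 5.75 × 10^-5.
Assume [OH-] ≪ 1.74: [OH-] ≈ √(5.75 × 10^-5 × 1.74) = 1.00 × 10^-2 M
([OH-]/C₀ = 0.57% < 5%, so the approximation holds.)
pOH = 2.00, so pH = 14.00 − pOH = 12.00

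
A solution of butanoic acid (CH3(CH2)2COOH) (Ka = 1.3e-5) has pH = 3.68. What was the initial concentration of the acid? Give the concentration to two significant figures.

C₀ = 3.6 × 10^-3 M

[H+] = 10^(-3.68) = 2.09 × 10^-4 M = x
Ka = x²/(C₀ − x) ⇒ C₀ = x + x²/Ka
C₀ = 2.09 × 10^-4 + (2.09 × 10^-4)²/(1.3 × 10^-5) = 3.57 × 10^-3 M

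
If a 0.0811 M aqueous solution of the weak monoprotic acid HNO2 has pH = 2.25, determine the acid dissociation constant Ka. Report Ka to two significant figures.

Ka = 4.2 × 10^-4

[H+] = 10^(-2.25) = 5.62 × 10^-3 M
At equilibrium [HA] = 0.0811 − 5.62 × 10^-3 = 7.55 × 10^-2 M
Ka = [H+][A-]/[HA] = (5.62 × 10^-3)² / 7.55 × 10^-2 = 4.2 × 10^-4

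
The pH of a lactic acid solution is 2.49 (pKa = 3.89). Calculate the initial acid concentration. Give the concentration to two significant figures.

[H+] = 10^(-2.49) = 3.24 × 10^-3 M = x
Ka = 10^(−3.89) = 1.29 × 10^-4
Ka = x²/(C₀ − x) ⇒ C₀ = x + x²/Ka
C₀ = 3.24 × 10^-3 + (3.24 × 10^-3)²/(1.29 × 10^-4) = 8.46 × 10^-2 M

C₀ = 8.5 × 10^-2 M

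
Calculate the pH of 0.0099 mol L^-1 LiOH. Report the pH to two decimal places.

LiOH is a strong base; [OH-] = 0.0099 M.
pOH = -log(0.0099) = 2.00
pH = 14.00 - 2.00 = 12.00

pH = 12.00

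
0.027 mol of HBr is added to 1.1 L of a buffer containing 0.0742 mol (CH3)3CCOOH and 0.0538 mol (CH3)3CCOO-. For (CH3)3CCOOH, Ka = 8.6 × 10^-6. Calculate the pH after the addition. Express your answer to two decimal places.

pH = 4.49

After neutralization: n((CH3)3CCOOH) = 0.101 mol, n((CH3)3CCOO-) = 0.0268 mol.
pKa = −log(8.6 × 10^-6) = 5.066
pH = pKa + log([A⁻]/[HA]) = 5.066 + log(0.0268/0.101) = 5.066 -0.576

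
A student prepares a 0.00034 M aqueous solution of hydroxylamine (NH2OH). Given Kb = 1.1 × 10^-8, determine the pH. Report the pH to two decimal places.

pH = 8.29

NH2OH + H2O ⇌ NH3OH+ + OH-
Kb = [OH-]²/(0.00034 − [OH-]) = 1.1 × 10^-8
Neglecting [OH-] in the denominator: [OH-] = √(1.1 × 10^-8 × 0.00034) = 1.93 × 10^-6 M
Check: 0.57% ionized — well under 5%, approximation valid.
pOH = −log(1.93 × 10^-6) = 5.71; pH = 14.00 − 5.71 = 8.29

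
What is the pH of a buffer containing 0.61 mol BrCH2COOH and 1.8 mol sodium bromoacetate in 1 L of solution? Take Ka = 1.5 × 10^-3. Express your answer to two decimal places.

pH = 3.29

pKa = −log(1.5 × 10^-3) = 2.824
pH = pKa + log([A⁻]/[HA]) = 2.824 + log(1.8/0.61)
pH = 2.824 + (+0.470) = 3.29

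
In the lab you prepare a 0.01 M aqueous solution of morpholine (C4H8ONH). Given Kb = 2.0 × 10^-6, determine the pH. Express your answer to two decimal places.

pH = 10.15

C4H8ONH + H2O ⇌ C4H8ONH2+ + OH-
Let x = [OH-] at equilibrium. Kb = x²/(0.01 − x).
Assume x ≪ 0.01: x ≈ √(2.0 × 10^-6 × 0.01) = 1.41 × 10^-4 M
pOH = −log(1.41 × 10^-4) = 3.85; pH = 14.00 − 3.85 = 10.15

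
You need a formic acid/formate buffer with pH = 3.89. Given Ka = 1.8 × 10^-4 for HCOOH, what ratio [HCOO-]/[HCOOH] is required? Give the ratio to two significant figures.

ratio = 1.4

pKa = -log(1.8 × 10^-4) = 3.745
pH = pKa + log(r) ⇒ log(r) = 3.89 − 3.745 = +0.145
r = [HCOO-]/[HCOOH] = 10^(+0.145) = 1.4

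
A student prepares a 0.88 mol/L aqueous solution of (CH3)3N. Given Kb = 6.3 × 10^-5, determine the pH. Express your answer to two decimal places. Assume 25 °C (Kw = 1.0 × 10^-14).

pH = 11.87

(CH3)3N + H2O ⇌ (CH3)3NH+ + OH-
Kb = x²/(0.88 − x) = 6.3 × 10^-5
Assume x ≪ 0.88: x ≈ √(6.3 × 10^-5 × 0.88) = 7.45 × 10^-3 M
Check: 0.85% ionized — well under 5%, approximation valid.
pOH = −log(7.45 × 10^-3) = 2.13; pH = 14.00 − 2.13 = 11.87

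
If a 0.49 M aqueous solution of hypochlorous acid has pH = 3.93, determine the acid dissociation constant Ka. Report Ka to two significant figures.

Ka = 2.8 × 10^-8

[H+] = 10^(-3.93) = 1.17 × 10^-4 M
At equilibrium [HA] = 0.49 − 1.17 × 10^-4 = 4.90 × 10^-1 M
Ka = [H+][A-]/[HA] = (1.17 × 10^-4)² / 4.90 × 10^-1 = 2.8 × 10^-8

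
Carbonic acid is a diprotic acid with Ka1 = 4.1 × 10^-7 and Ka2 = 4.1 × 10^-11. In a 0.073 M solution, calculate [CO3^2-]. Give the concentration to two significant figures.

4.1 × 10^-11 M

First ionization gives [H+] ≈ [HCO3-] = 1.73 × 10^-4 M.
Second step: Ka2 = [H+][CO3^2-]/[HCO3-] ≈ [CO3^2-] (since [H+] ≈ [HCO3-]).
So [CO3^2-] ≈ Ka2.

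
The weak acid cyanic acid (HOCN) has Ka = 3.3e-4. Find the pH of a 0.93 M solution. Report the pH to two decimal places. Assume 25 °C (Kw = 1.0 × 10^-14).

pH = 1.76

HOCN ⇌ OCN- + H+
Ka = x²/(0.93 − x) = 3.3 × 10^-4
Neglecting x in the denominator: x = √(3.3 × 10^-4 × 0.93) = 1.75 × 10^-2 M
pH = −log(1.75 × 10^-2) = 1.76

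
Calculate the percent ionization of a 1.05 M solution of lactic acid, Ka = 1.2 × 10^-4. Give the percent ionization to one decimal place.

CH3CH(OH)COOH ⇌ CH3CH(OH)COO- + H+; let x = [H+] at equilibrium.
x ≈ √(Ka·C₀) = √(1.2 × 10^-4 × 1.05) = 1.12 × 10^-2 M
Fraction ionized = 1.12 × 10^-2 / 1.05 = 0.0107 → 1.1%

1.1%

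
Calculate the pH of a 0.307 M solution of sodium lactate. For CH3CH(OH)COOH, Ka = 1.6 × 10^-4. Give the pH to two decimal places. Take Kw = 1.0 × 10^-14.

pH = 8.64

CH3CH(OH)COO- is the conjugate base of the weak acid CH3CH(OH)COOH.
Kb = Kw/Ka = 1.0×10^-14 / 1.6 × 10^-4 = 6.25 × 10^-11
Kb = [OH-]²/(0.307 − [OH-]) = 6.25 × 10^-11
Since Kb ≪ C₀, [OH-] ≈ √(Kb·C₀) = 4.38 × 10^-6 M.
pOH = 5.36, so pH = 14.00 − pOH = 8.64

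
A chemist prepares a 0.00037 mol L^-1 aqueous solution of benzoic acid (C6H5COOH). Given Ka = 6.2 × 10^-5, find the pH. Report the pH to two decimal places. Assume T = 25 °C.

pH = 3.91

C6H5COOH ⇌ C6H5COO- + H+
From the ICE table, Ka = [H+]²/(0.00037 − [H+]) = 6.2 × 10^-5.
Here C₀/Ka ≈ 5.97, so the small-[H+] approximation fails. Use the quadratic:
[H+] = (−Ka + √(Ka² + 4·Ka·C₀))/2 = 1.24 × 10^-4 M
pH = −log[H+] = −log(1.24 × 10^-4) = 3.91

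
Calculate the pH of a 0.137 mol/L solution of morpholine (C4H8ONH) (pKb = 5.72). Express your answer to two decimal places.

C4H8ONH + H2O ⇌ C4H8ONH2+ + OH-
Kb = 10^(−5.72) = 1.91 × 10^-6
Kb = x²/(0.137 − x) = 1.91 × 10^-6
Since Kb ≪ C₀, x ≈ √(Kb·C₀) = 5.12 × 10^-4 M.
(x/C₀ = 0.37% < 5%, so the approximation holds.)
pOH = −log(5.12 × 10^-4) = 3.29; pH = 14.00 − 3.29 = 10.71

pH = 10.71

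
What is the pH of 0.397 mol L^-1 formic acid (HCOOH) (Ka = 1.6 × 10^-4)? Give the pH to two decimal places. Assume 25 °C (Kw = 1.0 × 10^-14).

pH = 2.10

HCOOH ⇌ HCOO- + H+
Let x = [H+] at equilibrium. Ka = x²/(0.397 − x).
Neglecting x in the denominator: x = √(1.6 × 10^-4 × 0.397) = 7.97 × 10^-3 M
Check: 2% ionized — well under 5%, approximation valid.
pH = −log[H+] = −log(7.97 × 10^-3) = 2.10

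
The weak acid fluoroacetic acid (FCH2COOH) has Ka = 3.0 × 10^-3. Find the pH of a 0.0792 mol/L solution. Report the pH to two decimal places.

FCH2COOH ⇌ FCH2COO- + H+
From the ICE table, Ka = [H+]²/(0.0792 − [H+]) = 3.0 × 10^-3.
[H+] is not negligible relative to C₀; solve [H+]² + 0.003·[H+] − 0.000238 = 0.
[H+] = [−0.003 + √(0.003² + 0.00095)]/2 = 1.40 × 10^-2 M
pH = −log[H+] = −log(1.40 × 10^-2) = 1.85

pH = 1.85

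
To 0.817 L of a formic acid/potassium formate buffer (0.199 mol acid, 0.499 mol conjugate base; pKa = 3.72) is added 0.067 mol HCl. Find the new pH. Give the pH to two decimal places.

pH = 3.93

Added H+ converts HCOO- to HCOOH: HCOOH → 0.266 mol, HCOO- → 0.432 mol.
pH = pKa + log([A⁻]/[HA]) = 3.72 + log(0.432/0.266) = 3.72 +0.211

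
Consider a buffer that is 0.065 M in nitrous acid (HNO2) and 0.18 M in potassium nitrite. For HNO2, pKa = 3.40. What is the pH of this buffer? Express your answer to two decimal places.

pH = pKa + log([A⁻]/[HA]) = 3.40 + log(0.18/0.065)
pH = 3.40 + (+0.442) = 3.84

pH = 3.84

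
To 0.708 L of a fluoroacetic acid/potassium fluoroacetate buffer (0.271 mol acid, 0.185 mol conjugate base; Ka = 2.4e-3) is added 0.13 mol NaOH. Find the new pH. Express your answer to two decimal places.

After neutralization: n(FCH2COOH) = 0.141 mol, n(FCH2COO-) = 0.315 mol.
pKa = −log(2.4 × 10^-3) = 2.620
pH = pKa + log([A⁻]/[HA]) = 2.620 + log(0.315/0.141) = 2.620 +0.349

pH = 2.97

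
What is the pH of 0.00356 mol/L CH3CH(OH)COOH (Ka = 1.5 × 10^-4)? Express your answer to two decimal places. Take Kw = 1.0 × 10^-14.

CH3CH(OH)COOH ⇌ CH3CH(OH)COO- + H+
Ka = x²/(0.00356 − x) = 1.5 × 10^-4
The 5% rule fails; solving x² + Ka·x − Ka·C₀ = 0 exactly:
x = (−Ka + √(Ka² + 4·Ka·C₀))/2 = 6.60 × 10^-4 M
pH = −log(6.60 × 10^-4) = 3.18

pH = 3.18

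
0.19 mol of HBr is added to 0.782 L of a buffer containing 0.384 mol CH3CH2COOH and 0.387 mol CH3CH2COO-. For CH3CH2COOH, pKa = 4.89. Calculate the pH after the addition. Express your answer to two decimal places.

After neutralization: n(CH3CH2COOH) = 0.574 mol, n(CH3CH2COO-) = 0.197 mol.
Henderson–Hasselbalch with mole ratio 0.197/0.574: pH = 4.89 + (-0.464)

pH = 4.43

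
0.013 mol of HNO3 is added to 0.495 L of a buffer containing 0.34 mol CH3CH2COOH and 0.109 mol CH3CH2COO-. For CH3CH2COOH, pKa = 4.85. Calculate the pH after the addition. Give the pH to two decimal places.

Added H+ converts CH3CH2COO- to CH3CH2COOH: CH3CH2COOH → 0.353 mol, CH3CH2COO- → 0.096 mol.
pH = pKa + log([A⁻]/[HA]) = 4.85 + log(0.096/0.353) = 4.85 -0.566

pH = 4.28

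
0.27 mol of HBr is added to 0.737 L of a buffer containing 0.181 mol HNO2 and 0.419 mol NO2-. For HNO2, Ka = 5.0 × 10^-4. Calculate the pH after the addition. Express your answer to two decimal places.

pH = 2.82

After neutralization: n(HNO2) = 0.451 mol, n(NO2-) = 0.149 mol.
pKa = −log(5.0 × 10^-4) = 3.301
Henderson–Hasselbalch with mole ratio 0.149/0.451: pH = 3.301 + (-0.481)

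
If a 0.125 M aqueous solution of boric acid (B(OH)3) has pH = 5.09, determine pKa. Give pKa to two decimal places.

[H+] = 10^(-5.09) = 8.13 × 10^-6 M
At equilibrium [HA] = 0.125 − 8.13 × 10^-6 = 1.25 × 10^-1 M
Ka = [H+][A-]/[HA] = (8.13 × 10^-6)² / 1.25 × 10^-1 = 5.29 × 10^-10
pKa = -log(5.29 × 10^-10) = 9.28

pKa = 9.28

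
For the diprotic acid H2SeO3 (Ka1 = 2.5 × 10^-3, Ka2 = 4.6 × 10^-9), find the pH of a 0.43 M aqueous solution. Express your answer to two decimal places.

pH = 1.50

Ka1 ≫ Ka2, so treat the first dissociation as the only significant source of H+.
Ka1 = x²/(0.43 − x) = 2.5 × 10^-3
Solving the quadratic: x = (−Ka1 + √(Ka1² + 4·Ka1·C₀))/2 = 3.16 × 10^-2 M
pH = −log(3.16 × 10^-2) = 1.50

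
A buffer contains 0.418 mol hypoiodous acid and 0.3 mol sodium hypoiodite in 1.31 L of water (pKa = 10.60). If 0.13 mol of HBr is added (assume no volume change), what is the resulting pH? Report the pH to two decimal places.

After neutralization: n(HOI) = 0.548 mol, n(OI-) = 0.17 mol.
Henderson–Hasselbalch with mole ratio 0.17/0.548: pH = 10.60 + (-0.508)

pH = 10.09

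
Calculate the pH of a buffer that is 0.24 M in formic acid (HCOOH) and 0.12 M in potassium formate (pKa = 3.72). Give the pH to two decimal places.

Henderson–Hasselbalch: pH = pKa + log([HCOO-]/[HCOOH]) = 3.72 + log(0.12/0.24)
pH = 3.72 + (-0.301) = 3.42

pH = 3.42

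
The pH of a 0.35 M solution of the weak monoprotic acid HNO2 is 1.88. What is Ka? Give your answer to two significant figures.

Ka = 5.2 × 10^-4

[H+] = 10^(-1.88) = 1.32 × 10^-2 M
At equilibrium [HA] = 0.35 − 1.32 × 10^-2 = 3.37 × 10^-1 M
Ka = [H+][A-]/[HA] = (1.32 × 10^-2)² / 3.37 × 10^-1 = 5.2 × 10^-4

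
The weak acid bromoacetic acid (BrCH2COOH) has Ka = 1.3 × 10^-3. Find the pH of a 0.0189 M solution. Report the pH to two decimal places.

pH = 2.36

BrCH2COOH ⇌ BrCH2COO- + H+
From the ICE table, Ka = [H+]²/(0.0189 − [H+]) = 1.3 × 10^-3.
[H+] is not negligible relative to C₀; solve [H+]² + 0.0013·[H+] − 2.46e-05 = 0.
[H+] = [−0.0013 + √(0.0013² + 9.83e-05)]/2 = 4.35 × 10^-3 M
pH = −log[H+] = −log(4.35 × 10^-3) = 2.36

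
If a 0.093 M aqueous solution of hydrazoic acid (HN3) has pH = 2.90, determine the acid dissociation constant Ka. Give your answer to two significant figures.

Ka = 1.7 × 10^-5

[H+] = 10^(-2.90) = 1.26 × 10^-3 M
At equilibrium [HA] = 0.093 − 1.26 × 10^-3 = 9.17 × 10^-2 M
Ka = [H+][A-]/[HA] = (1.26 × 10^-3)² / 9.17 × 10^-2 = 1.7 × 10^-5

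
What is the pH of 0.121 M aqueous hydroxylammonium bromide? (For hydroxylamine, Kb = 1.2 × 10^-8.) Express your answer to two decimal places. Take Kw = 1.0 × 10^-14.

pH = 3.50

NH3OH+ is the conjugate acid of the weak base NH2OH.
Ka = Kw/Kb = 1.0×10^-14 / 1.2 × 10^-8 = 8.33 × 10^-7
Ka = x²/(0.121 − x) = 8.33 × 10^-7
Neglecting x in the denominator: x = √(8.33 × 10^-7 × 0.121) = 3.17 × 10^-4 M
pH = −log(3.17 × 10^-4) = 3.50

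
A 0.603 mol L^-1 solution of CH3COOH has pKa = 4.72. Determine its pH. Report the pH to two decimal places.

pH = 2.47

CH3COOH ⇌ CH3COO- + H+
Ka = 10^(−4.72) = 1.91 × 10^-5
Let x = [H+] at equilibrium. Ka = x²/(0.603 − x).
Neglecting x in the denominator: x = √(1.91 × 10^-5 × 0.603) = 3.39 × 10^-3 M
pH = −log[H+] = −log(3.39 × 10^-3) = 2.47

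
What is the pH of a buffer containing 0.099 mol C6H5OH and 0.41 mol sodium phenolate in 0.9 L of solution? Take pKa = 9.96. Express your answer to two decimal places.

Henderson–Hasselbalch: pH = pKa + log([C6H5O-]/[C6H5OH]) = 9.96 + log(0.41/0.099)
pH = 9.96 + (+0.617) = 10.58

pH = 10.58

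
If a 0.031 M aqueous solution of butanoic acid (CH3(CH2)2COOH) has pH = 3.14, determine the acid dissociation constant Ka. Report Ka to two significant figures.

[H+] = 10^(-3.14) = 7.24 × 10^-4 M
At equilibrium [HA] = 0.031 − 7.24 × 10^-4 = 3.03 × 10^-2 M
Ka = [H+][A-]/[HA] = (7.24 × 10^-4)² / 3.03 × 10^-2 = 1.7 × 10^-5

Ka = 1.7 × 10^-5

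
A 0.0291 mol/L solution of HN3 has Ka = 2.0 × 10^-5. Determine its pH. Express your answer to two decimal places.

pH = 3.12

HN3 ⇌ N3- + H+
Ka = [H+]²/(0.0291 − [H+]) = 2.0 × 10^-5
Assume [H+] ≪ 0.0291: [H+] ≈ √(2.0 × 10^-5 × 0.0291) = 7.63 × 10^-4 M
([H+]/C₀ = 2.6% < 5%, so the approximation holds.)
pH = −log[H+] = −log(7.63 × 10^-4) = 3.12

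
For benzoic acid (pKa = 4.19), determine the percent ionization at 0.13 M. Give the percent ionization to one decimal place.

2.2%

C6H5COOH ⇌ C6H5COO- + H+; let x = [H+] at equilibrium.
Ka = 10^(−4.19) = 6.46 × 10^-5
x ≈ √(Ka·C₀) = √(6.46 × 10^-5 × 0.13) = 2.90 × 10^-3 M
% ionization = x/C₀ × 100% = 2.90 × 10^-3/0.13 × 100% = 2.2%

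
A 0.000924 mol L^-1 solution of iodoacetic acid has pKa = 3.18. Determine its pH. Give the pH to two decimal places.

pH = 3.29

ICH2COOH ⇌ ICH2COO- + H+
Ka = 10^(−3.18) = 6.61 × 10^-4
From the ICE table, Ka = [H+]²/(0.000924 − [H+]) = 6.61 × 10^-4.
Here C₀/Ka ≈ 1.4, so the small-[H+] approximation fails. Use the quadratic:
[H+] = [−0.000661 + √(0.000661² + 2.44e-06)]/2 = 5.18 × 10^-4 M
pH = −log(5.18 × 10^-4) = 3.29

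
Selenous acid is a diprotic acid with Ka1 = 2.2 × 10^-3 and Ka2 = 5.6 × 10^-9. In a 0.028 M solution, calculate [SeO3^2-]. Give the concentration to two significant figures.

First ionization gives [H+] ≈ [HSeO3-] = 6.83 × 10^-3 M.
Second step: Ka2 = [H+][SeO3^2-]/[HSeO3-] ≈ [SeO3^2-] (since [H+] ≈ [HSeO3-]).
So [SeO3^2-] ≈ Ka2.

5.6 × 10^-9 M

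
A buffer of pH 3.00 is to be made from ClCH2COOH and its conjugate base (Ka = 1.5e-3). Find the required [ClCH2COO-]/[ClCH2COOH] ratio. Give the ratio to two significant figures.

ratio = 1.5

pKa = -log(1.5 × 10^-3) = 2.824
pH = pKa + log(r) ⇒ log(r) = 3.00 − 2.824 = +0.176
r = [ClCH2COO-]/[ClCH2COOH] = 10^(+0.176) = 1.5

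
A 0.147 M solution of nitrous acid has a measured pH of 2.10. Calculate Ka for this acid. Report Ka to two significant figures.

Ka = 4.5 × 10^-4

[H+] = 10^(-2.10) = 7.94 × 10^-3 M
At equilibrium [HA] = 0.147 − 7.94 × 10^-3 = 1.39 × 10^-1 M
Ka = [H+][A-]/[HA] = (7.94 × 10^-3)² / 1.39 × 10^-1 = 4.5 × 10^-4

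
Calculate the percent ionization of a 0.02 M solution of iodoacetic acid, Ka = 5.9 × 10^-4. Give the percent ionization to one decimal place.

15.8%

ICH2COOH ⇌ ICH2COO- + H+; let x = [H+] at equilibrium.
Ka = x²/(C₀ − x); solving the quadratic gives x = 3.15 × 10^-3 M.
Fraction ionized = 3.15 × 10^-3 / 0.02 = 0.1575 → 15.8%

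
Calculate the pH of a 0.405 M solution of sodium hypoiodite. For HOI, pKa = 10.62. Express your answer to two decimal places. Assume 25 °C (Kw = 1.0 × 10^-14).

OI- is the conjugate base of the weak acid HOI.
Ka = 10^(−10.62) = 2.40 × 10^-11
Kb = Kw/Ka = 1.0×10^-14 / 2.40 × 10^-11 = 4.17 × 10^-4
From the ICE table, Kb = [OH-]²/(0.405 − [OH-]) = 4.17 × 10^-4.
Since Kb ≪ C₀, [OH-] ≈ √(Kb·C₀) = 1.30 × 10^-2 M.
Check: 3.2% ionized — well under 5%, approximation valid.
pOH = −log(1.30 × 10^-2) = 1.89; pH = 14.00 − 1.89 = 12.11

pH = 12.11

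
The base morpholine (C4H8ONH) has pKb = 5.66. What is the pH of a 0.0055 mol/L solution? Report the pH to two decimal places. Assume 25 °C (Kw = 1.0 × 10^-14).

pH = 10.04

C4H8ONH + H2O ⇌ C4H8ONH2+ + OH-
Kb = 10^(−5.66) = 2.19 × 10^-6
From the ICE table, Kb = x²/(0.0055 − x) = 2.19 × 10^-6.
Neglecting x in the denominator: x = √(2.19 × 10^-6 × 0.0055) = 1.10 × 10^-4 M
Check: 2% ionized — well under 5%, approximation valid.
pOH = 3.96, so pH = 14.00 − pOH = 10.04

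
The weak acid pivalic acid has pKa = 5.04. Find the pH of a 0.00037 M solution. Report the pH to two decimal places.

(CH3)3CCOOH ⇌ (CH3)3CCOO- + H+
Ka = 10^(−5.04) = 9.12 × 10^-6
Ka = x²/(0.00037 − x) = 9.12 × 10^-6
Here C₀/Ka ≈ 40.6, so the small-x approximation fails. Use the quadratic:
x = [−9.12e-06 + √(9.12e-06² + 1.35e-08)]/2 = 5.37 × 10^-5 M
pH = −log[H+] = −log(5.37 × 10^-5) = 4.27

pH = 4.27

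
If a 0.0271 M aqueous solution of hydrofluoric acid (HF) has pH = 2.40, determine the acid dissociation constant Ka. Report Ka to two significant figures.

[H+] = 10^(-2.40) = 3.98 × 10^-3 M
At equilibrium [HA] = 0.0271 − 3.98 × 10^-3 = 2.31 × 10^-2 M
Ka = [H+][A-]/[HA] = (3.98 × 10^-3)² / 2.31 × 10^-2 = 6.9 × 10^-4

Ka = 6.9 × 10^-4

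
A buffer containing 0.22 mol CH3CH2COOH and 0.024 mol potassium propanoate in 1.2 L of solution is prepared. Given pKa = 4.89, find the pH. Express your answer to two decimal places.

pH = 3.93

pH = pKa + log([A⁻]/[HA]) = 4.89 + log(0.024/0.22)
pH = 4.89 + (-0.962) = 3.93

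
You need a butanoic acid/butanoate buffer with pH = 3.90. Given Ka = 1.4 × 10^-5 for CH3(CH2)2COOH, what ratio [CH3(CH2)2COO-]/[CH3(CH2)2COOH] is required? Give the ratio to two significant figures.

ratio = 0.11

pKa = -log(1.4 × 10^-5) = 4.854
pH = pKa + log(r) ⇒ log(r) = 3.90 − 4.854 = -0.954
r = [CH3(CH2)2COO-]/[CH3(CH2)2COOH] = 10^(-0.954) = 0.111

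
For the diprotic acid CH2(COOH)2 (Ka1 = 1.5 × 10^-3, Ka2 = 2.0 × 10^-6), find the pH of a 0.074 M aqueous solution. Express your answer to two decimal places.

Ka1 ≫ Ka2, so treat the first dissociation as the only significant source of H+.
Ka1 = x²/(0.074 − x) = 1.5 × 10^-3
Solving the quadratic: x = (−Ka1 + √(Ka1² + 4·Ka1·C₀))/2 = 9.81 × 10^-3 M
pH = −log(9.81 × 10^-3) = 2.01

pH = 2.01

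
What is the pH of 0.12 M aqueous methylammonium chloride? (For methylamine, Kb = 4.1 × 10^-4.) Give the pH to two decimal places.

pH = 5.77

CH3NH3+ is the conjugate acid of the weak base CH3NH2.
Ka = Kw/Kb = 1.0×10^-14 / 4.1 × 10^-4 = 2.44 × 10^-11
Ka = [H+]²/(0.12 − [H+]) = 2.44 × 10^-11
Since Ka ≪ C₀, [H+] ≈ √(Ka·C₀) = 1.71 × 10^-6 M.
([H+]/C₀ = 0.0014% < 5%, so the approximation holds.)
pH = −log(1.71 × 10^-6) = 5.77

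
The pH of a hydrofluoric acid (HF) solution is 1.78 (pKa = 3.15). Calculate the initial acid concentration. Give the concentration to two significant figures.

[H+] = 10^(-1.78) = 1.66 × 10^-2 M = x
Ka = 10^(−3.15) = 7.08 × 10^-4
Ka = x²/(C₀ − x) ⇒ C₀ = x + x²/Ka
C₀ = 1.66 × 10^-2 + (1.66 × 10^-2)²/(7.08 × 10^-4) = 4.06 × 10^-1 M

C₀ = 4.1 × 10^-1 M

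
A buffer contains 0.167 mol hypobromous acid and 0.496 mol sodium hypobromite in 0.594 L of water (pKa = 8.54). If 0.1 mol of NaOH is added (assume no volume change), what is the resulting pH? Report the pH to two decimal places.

pH = 9.49

OH- converts HOBr to OBr-: HOBr → 0.067 mol, OBr- → 0.596 mol.
Henderson–Hasselbalch with mole ratio 0.596/0.067: pH = 8.54 + (+0.949)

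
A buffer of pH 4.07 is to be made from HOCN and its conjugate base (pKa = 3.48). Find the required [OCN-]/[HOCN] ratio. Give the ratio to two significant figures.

ratio = 3.9

pH = pKa + log(r) ⇒ log(r) = 4.07 − 3.48 = +0.59
r = [OCN-]/[HOCN] = 10^(+0.59) = 3.89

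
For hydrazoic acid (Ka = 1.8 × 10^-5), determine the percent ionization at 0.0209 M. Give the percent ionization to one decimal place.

2.9%

HN3 ⇌ N3- + H+; let x = [H+] at equilibrium.
x ≈ √(Ka·C₀) = √(1.8 × 10^-5 × 0.0209) = 6.13 × 10^-4 M
% ionization = x/C₀ × 100% = 6.13 × 10^-4/0.0209 × 100% = 2.9%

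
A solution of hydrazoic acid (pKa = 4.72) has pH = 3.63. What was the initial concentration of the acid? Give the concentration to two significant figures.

[H+] = 10^(-3.63) = 2.34 × 10^-4 M = x
Ka = 10^(−4.72) = 1.91 × 10^-5
Ka = x²/(C₀ − x) ⇒ C₀ = x + x²/Ka
C₀ = 2.34 × 10^-4 + (2.34 × 10^-4)²/(1.91 × 10^-5) = 3.10 × 10^-3 M

C₀ = 3.1 × 10^-3 M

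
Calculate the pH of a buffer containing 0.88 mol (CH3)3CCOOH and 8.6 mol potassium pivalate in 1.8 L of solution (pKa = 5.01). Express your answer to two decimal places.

pH = 6.00

Henderson–Hasselbalch: pH = pKa + log([(CH3)3CCOO-]/[(CH3)3CCOOH]) = 5.01 + log(8.6/0.88)
pH = 5.01 + (+0.990) = 6.00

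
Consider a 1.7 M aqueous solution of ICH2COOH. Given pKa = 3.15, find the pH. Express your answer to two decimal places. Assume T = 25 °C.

pH = 1.46

ICH2COOH ⇌ ICH2COO- + H+
Ka = 10^(−3.15) = 7.08 × 10^-4
Ka = x²/(1.7 − x) = 7.08 × 10^-4
Neglecting x in the denominator: x = √(7.08 × 10^-4 × 1.7) = 3.47 × 10^-2 M
pH = −log[H+] = −log(3.47 × 10^-2) = 1.46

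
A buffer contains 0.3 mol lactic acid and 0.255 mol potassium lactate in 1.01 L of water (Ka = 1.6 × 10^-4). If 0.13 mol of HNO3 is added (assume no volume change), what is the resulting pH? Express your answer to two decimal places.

pH = 3.26

After neutralization: n(CH3CH(OH)COOH) = 0.43 mol, n(CH3CH(OH)COO-) = 0.125 mol.
pKa = −log(1.6 × 10^-4) = 3.796
pH = pKa + log([A⁻]/[HA]) = 3.796 + log(0.125/0.43) = 3.796 -0.537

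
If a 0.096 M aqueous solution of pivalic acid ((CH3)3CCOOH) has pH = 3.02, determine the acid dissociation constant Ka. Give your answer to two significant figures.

[H+] = 10^(-3.02) = 9.55 × 10^-4 M
At equilibrium [HA] = 0.096 − 9.55 × 10^-4 = 9.50 × 10^-2 M
Ka = [H+][A-]/[HA] = (9.55 × 10^-4)² / 9.50 × 10^-2 = 9.6 × 10^-6

Ka = 9.6 × 10^-6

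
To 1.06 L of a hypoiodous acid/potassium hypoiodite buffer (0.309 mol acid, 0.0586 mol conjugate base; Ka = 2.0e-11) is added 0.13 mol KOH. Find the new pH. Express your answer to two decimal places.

pH = 10.72

OH- converts HOI to OI-: HOI → 0.179 mol, OI- → 0.189 mol.
pKa = −log(2.0 × 10^-11) = 10.699
pH = pKa + log(n_OI-/n_HOI) = 10.699 + log(0.189/0.179) = 10.699 + (+0.024)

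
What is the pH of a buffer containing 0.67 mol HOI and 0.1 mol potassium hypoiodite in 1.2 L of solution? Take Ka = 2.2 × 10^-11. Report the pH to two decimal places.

pH = 9.83

pKa = −log(2.2 × 10^-11) = 10.658
pH = pKa + log([A⁻]/[HA]) = 10.658 + log(0.1/0.67)
pH = 10.658 + (-0.826) = 9.83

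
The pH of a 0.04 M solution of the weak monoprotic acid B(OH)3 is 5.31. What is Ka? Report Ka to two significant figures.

Ka = 6.0 × 10^-10

[H+] = 10^(-5.31) = 4.90 × 10^-6 M
At equilibrium [HA] = 0.04 − 4.90 × 10^-6 = 4.00 × 10^-2 M
Ka = [H+][A-]/[HA] = (4.90 × 10^-6)² / 4.00 × 10^-2 = 6.0 × 10^-10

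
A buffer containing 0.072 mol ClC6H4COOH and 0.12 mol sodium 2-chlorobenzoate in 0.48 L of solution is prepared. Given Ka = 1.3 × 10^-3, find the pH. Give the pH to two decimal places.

pKa = −log(1.3 × 10^-3) = 2.886
Using pH = pKa + log([base]/[acid]) with [base]/[acid] = 0.12/0.072:
pH = 2.886 + (+0.222) = 3.11

pH = 3.11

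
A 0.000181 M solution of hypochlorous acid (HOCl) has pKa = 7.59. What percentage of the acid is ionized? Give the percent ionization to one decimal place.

HOCl ⇌ OCl- + H+; let x = [H+] at equilibrium.
Ka = 10^(−7.59) = 2.57 × 10^-8
x ≈ √(Ka·C₀) = √(2.57 × 10^-8 × 0.000181) = 2.16 × 10^-6 M
% ionization = x/C₀ × 100% = 2.16 × 10^-6/0.000181 × 100% = 1.2%

1.2%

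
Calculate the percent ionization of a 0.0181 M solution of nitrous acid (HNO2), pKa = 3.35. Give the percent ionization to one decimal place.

HNO2 ⇌ NO2- + H+; let x = [H+] at equilibrium.
Ka = 10^(−3.35) = 4.47 × 10^-4
Solve x² + 0.000447x − 8.09e-06 = 0 → x = 2.63 × 10^-3 M
Fraction ionized = 2.63 × 10^-3 / 0.0181 = 0.1453 → 14.5%

14.5%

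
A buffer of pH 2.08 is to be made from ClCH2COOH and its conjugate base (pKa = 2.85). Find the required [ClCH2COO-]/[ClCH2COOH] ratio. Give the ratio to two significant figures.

pH = pKa + log(r) ⇒ log(r) = 2.08 − 2.85 = -0.77
r = [ClCH2COO-]/[ClCH2COOH] = 10^(-0.77) = 0.17

ratio = 0.17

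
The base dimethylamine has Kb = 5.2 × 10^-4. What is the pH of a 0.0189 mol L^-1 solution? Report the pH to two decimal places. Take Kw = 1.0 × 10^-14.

(CH3)2NH + H2O ⇌ (CH3)2NH2+ + OH-
Kb = x²/(0.0189 − x) = 5.2 × 10^-4
Here C₀/Kb ≈ 36.3, so the small-x approximation fails. Use the quadratic:
x = [−0.00052 + √(0.00052² + 3.93e-05)]/2 = 2.89 × 10^-3 M
pOH = −log(2.89 × 10^-3) = 2.54; pH = 14.00 − 2.54 = 11.46

pH = 11.46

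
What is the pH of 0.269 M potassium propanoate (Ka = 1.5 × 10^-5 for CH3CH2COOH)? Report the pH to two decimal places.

pH = 9.13

CH3CH2COO- is the conjugate base of the weak acid CH3CH2COOH.
Kb = Kw/Ka = 1.0×10^-14 / 1.5 × 10^-5 = 6.67 × 10^-10
From the ICE table, Kb = [OH-]²/(0.269 − [OH-]) = 6.67 × 10^-10.
Assume [OH-] ≪ 0.269: [OH-] ≈ √(6.67 × 10^-10 × 0.269) = 1.34 × 10^-5 M
pOH = −log(1.34 × 10^-5) = 4.87; pH = 14.00 − 4.87 = 9.13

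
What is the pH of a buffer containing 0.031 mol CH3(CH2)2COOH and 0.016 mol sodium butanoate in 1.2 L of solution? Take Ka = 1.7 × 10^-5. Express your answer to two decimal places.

pKa = −log(1.7 × 10^-5) = 4.770
Using pH = pKa + log([base]/[acid]) with [base]/[acid] = 0.016/0.031:
pH = 4.770 + (-0.287) = 4.48

pH = 4.48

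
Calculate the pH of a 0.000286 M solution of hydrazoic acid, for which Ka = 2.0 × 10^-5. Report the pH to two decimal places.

HN3 ⇌ N3- + H+
From the ICE table, Ka = x²/(0.000286 − x) = 2.0 × 10^-5.
The 5% rule fails; solving x² + Ka·x − Ka·C₀ = 0 exactly:
x = (−Ka + √(Ka² + 4·Ka·C₀))/2 = 6.63 × 10^-5 M
pH = −log(6.63 × 10^-5) = 4.18

pH = 4.18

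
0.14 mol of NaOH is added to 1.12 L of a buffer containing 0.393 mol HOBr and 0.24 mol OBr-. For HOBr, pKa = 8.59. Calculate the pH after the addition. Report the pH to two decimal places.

OH- converts HOBr to OBr-: HOBr → 0.253 mol, OBr- → 0.38 mol.
Henderson–Hasselbalch with mole ratio 0.38/0.253: pH = 8.59 + (+0.177)

pH = 8.77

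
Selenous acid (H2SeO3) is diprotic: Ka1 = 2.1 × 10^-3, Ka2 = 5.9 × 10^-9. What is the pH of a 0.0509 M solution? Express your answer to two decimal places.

Since Ka1 ≫ Ka2, the first ionization dominates [H+].
Ka1 = x²/(0.0509 − x) = 2.1 × 10^-3
Solving the quadratic: x = (−Ka1 + √(Ka1² + 4·Ka1·C₀))/2 = 9.34 × 10^-3 M
pH = −log(9.34 × 10^-3) = 2.03

pH = 2.03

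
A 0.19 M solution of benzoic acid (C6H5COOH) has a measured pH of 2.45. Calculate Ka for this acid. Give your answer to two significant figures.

[H+] = 10^(-2.45) = 3.55 × 10^-3 M
At equilibrium [HA] = 0.19 − 3.55 × 10^-3 = 1.86 × 10^-1 M
Ka = [H+][A-]/[HA] = (3.55 × 10^-3)² / 1.86 × 10^-1 = 6.8 × 10^-5

Ka = 6.8 × 10^-5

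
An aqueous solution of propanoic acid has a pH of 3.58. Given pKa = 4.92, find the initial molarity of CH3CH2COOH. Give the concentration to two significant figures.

[H+] = 10^(-3.58) = 2.63 × 10^-4 M = x
Ka = 10^(−4.92) = 1.20 × 10^-5
Ka = x²/(C₀ − x) ⇒ C₀ = x + x²/Ka
C₀ = 2.63 × 10^-4 + (2.63 × 10^-4)²/(1.20 × 10^-5) = 6.03 × 10^-3 M

C₀ = 6.0 × 10^-3 M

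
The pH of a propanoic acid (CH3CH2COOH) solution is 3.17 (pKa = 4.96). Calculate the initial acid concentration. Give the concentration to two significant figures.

C₀ = 4.2 × 10^-2 M

[H+] = 10^(-3.17) = 6.76 × 10^-4 M = x
Ka = 10^(−4.96) = 1.10 × 10^-5
Ka = x²/(C₀ − x) ⇒ C₀ = x + x²/Ka
C₀ = 6.76 × 10^-4 + (6.76 × 10^-4)²/(1.10 × 10^-5) = 4.22 × 10^-2 M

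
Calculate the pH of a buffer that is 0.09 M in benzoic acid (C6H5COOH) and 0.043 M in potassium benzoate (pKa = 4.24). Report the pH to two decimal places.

pH = 3.92

Henderson–Hasselbalch: pH = pKa + log([C6H5COO-]/[C6H5COOH]) = 4.24 + log(0.043/0.09)
pH = 4.24 + (-0.321) = 3.92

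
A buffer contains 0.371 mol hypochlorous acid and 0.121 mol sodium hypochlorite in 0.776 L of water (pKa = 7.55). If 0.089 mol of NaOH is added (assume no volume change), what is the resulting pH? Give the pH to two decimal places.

OH- converts HOCl to OCl-: HOCl → 0.282 mol, OCl- → 0.21 mol.
Henderson–Hasselbalch with mole ratio 0.21/0.282: pH = 7.55 + (-0.128)

pH = 7.42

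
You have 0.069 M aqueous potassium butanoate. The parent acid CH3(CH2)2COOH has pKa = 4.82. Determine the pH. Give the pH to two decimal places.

CH3(CH2)2COO- is the conjugate base of the weak acid CH3(CH2)2COOH.
Ka = 10^(−4.82) = 1.51 × 10^-5
Kb = Kw/Ka = 1.0×10^-14 / 1.51 × 10^-5 = 6.62 × 10^-10
Let x = [OH-] at equilibrium. Kb = x²/(0.069 − x).
Neglecting x in the denominator: x = √(6.62 × 10^-10 × 0.069) = 6.76 × 10^-6 M
pOH = −log(6.76 × 10^-6) = 5.17; pH = 14.00 − 5.17 = 8.83

pH = 8.83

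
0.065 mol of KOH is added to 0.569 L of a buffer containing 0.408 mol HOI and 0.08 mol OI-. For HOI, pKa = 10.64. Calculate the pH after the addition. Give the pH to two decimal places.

pH = 10.27

After neutralization: n(HOI) = 0.343 mol, n(OI-) = 0.145 mol.
Henderson–Hasselbalch with mole ratio 0.145/0.343: pH = 10.64 + (-0.374)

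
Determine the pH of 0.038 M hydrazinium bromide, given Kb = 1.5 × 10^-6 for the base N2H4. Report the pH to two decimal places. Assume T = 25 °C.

N2H5+ is the conjugate acid of the weak base N2H4.
Ka = Kw/Kb = 1.0×10^-14 / 1.5 × 10^-6 = 6.67 × 10^-9
Let x = [H+] at equilibrium. Ka = x²/(0.038 − x).
Assume x ≪ 0.038: x ≈ √(6.67 × 10^-9 × 0.038) = 1.59 × 10^-5 M
(x/C₀ = 0.042% < 5%, so the approximation holds.)
pH = −log[H+] = −log(1.59 × 10^-5) = 4.80

pH = 4.80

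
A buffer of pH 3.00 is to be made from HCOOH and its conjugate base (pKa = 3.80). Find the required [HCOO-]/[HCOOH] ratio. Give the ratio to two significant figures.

ratio = 0.16

pH = pKa + log(r) ⇒ log(r) = 3.00 − 3.80 = -0.80
r = [HCOO-]/[HCOOH] = 10^(-0.80) = 0.158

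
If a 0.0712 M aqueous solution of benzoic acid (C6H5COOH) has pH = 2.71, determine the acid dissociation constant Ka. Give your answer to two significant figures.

[H+] = 10^(-2.71) = 1.95 × 10^-3 M
At equilibrium [HA] = 0.0712 − 1.95 × 10^-3 = 6.93 × 10^-2 M
Ka = [H+][A-]/[HA] = (1.95 × 10^-3)² / 6.93 × 10^-2 = 5.5 × 10^-5

Ka = 5.5 × 10^-5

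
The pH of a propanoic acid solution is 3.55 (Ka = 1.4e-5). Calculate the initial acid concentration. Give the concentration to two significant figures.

C₀ = 6.0 × 10^-3 M

[H+] = 10^(-3.55) = 2.82 × 10^-4 M = x
Ka = x²/(C₀ − x) ⇒ C₀ = x + x²/Ka
C₀ = 2.82 × 10^-4 + (2.82 × 10^-4)²/(1.4 × 10^-5) = 5.96 × 10^-3 M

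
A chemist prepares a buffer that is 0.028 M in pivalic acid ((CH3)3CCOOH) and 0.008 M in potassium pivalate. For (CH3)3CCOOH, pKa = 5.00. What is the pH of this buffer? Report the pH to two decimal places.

pH = 4.46

pH = pKa + log([A⁻]/[HA]) = 5.00 + log(0.008/0.028)
pH = 5.00 + (-0.544) = 4.46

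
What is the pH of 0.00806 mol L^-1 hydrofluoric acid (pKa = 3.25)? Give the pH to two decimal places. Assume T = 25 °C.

HF ⇌ F- + H+
Ka = 10^(−3.25) = 5.62 × 10^-4
From the ICE table, Ka = x²/(0.00806 − x) = 5.62 × 10^-4.
Here C₀/Ka ≈ 14.3, so the small-x approximation fails. Use the quadratic:
x = (−Ka + √(Ka² + 4·Ka·C₀))/2 = 1.87 × 10^-3 M
pH = −log[H+] = −log(1.87 × 10^-3) = 2.73

pH = 2.73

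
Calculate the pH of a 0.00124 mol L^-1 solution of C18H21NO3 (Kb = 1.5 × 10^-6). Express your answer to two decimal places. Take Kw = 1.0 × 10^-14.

pH = 9.63

C18H21NO3 + H2O ⇌ C18H22NO3+ + OH-
Kb = [OH-]²/(0.00124 − [OH-]) = 1.5 × 10^-6
Neglecting [OH-] in the denominator: [OH-] = √(1.5 × 10^-6 × 0.00124) = 4.31 × 10^-5 M
pOH = −log(4.31 × 10^-5) = 4.37; pH = 14.00 − 4.37 = 9.63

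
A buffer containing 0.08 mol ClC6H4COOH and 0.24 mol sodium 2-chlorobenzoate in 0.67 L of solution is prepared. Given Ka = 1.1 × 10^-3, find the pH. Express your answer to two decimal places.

pH = 3.44

pKa = −log(1.1 × 10^-3) = 2.959
Henderson–Hasselbalch: pH = pKa + log([ClC6H4COO-]/[ClC6H4COOH]) = 2.959 + log(0.24/0.08)
pH = 2.959 + (+0.477) = 3.44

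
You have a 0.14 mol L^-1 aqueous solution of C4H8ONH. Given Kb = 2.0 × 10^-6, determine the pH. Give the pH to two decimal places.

pH = 10.72

C4H8ONH + H2O ⇌ C4H8ONH2+ + OH-
From the ICE table, Kb = x²/(0.14 − x) = 2.0 × 10^-6.
Since Kb ≪ C₀, x ≈ √(Kb·C₀) = 5.29 × 10^-4 M.
(x/C₀ = 0.38% < 5%, so the approximation holds.)
pOH = −log(5.29 × 10^-4) = 3.28; pH = 14.00 − 3.28 = 10.72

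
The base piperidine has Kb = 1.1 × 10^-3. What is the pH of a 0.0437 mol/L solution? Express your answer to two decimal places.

C5H10NH + H2O ⇌ C5H10NH2+ + OH-
Kb = [OH-]²/(0.0437 − [OH-]) = 1.1 × 10^-3
[OH-] is not negligible relative to C₀; solve [OH-]² + 0.0011·[OH-] − 4.81e-05 = 0.
[OH-] = [−0.0011 + √(0.0011² + 0.000192)]/2 = 6.41 × 10^-3 M
pOH = 2.19, so pH = 14.00 − pOH = 11.81

pH = 11.81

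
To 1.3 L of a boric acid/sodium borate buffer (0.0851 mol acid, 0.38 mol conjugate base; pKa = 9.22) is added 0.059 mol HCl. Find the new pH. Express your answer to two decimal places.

pH = 9.57

Added H+ converts B(OH)4- to B(OH)3: B(OH)3 → 0.144 mol, B(OH)4- → 0.321 mol.
Henderson–Hasselbalch with mole ratio 0.321/0.144: pH = 9.22 + (+0.348)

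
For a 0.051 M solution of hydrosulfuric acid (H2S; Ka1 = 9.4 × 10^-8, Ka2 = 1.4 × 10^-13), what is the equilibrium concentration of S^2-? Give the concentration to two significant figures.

First ionization gives [H+] ≈ [HS-] = 6.92 × 10^-5 M.
Second step: Ka2 = [H+][S^2-]/[HS-] ≈ [S^2-] (since [H+] ≈ [HS-]).
So [S^2-] ≈ Ka2.

1.4 × 10^-13 M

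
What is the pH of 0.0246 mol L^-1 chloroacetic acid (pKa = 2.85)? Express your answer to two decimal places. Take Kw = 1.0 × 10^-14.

ClCH2COOH ⇌ ClCH2COO- + H+
Ka = 10^(−2.85) = 1.41 × 10^-3
From the ICE table, Ka = x²/(0.0246 − x) = 1.41 × 10^-3.
The 5% rule fails; solving x² + Ka·x − Ka·C₀ = 0 exactly:
x = (−Ka + √(Ka² + 4·Ka·C₀))/2 = 5.23 × 10^-3 M
pH = −log[H+] = −log(5.23 × 10^-3) = 2.28

pH = 2.28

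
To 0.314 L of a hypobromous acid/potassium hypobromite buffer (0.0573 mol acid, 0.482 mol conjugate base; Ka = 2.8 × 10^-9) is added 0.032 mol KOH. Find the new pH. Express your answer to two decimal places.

After neutralization: n(HOBr) = 0.0253 mol, n(OBr-) = 0.514 mol.
pKa = −log(2.8 × 10^-9) = 8.553
Henderson–Hasselbalch with mole ratio 0.514/0.0253: pH = 8.553 + (+1.308)

pH = 9.86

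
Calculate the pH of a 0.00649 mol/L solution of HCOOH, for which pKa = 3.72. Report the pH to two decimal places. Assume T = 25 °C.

pH = 2.99

HCOOH ⇌ HCOO- + H+
Ka = 10^(−3.72) = 1.91 × 10^-4
From the ICE table, Ka = [H+]²/(0.00649 − [H+]) = 1.91 × 10^-4.
The 5% rule fails; solving [H+]² + Ka·[H+] − Ka·C₀ = 0 exactly:
[H+] = (−Ka + √(Ka² + 4·Ka·C₀))/2 = 1.02 × 10^-3 M
pH = −log[H+] = −log(1.02 × 10^-3) = 2.99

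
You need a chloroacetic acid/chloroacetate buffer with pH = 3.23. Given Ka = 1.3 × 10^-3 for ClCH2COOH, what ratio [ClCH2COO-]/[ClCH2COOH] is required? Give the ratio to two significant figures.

pKa = -log(1.3 × 10^-3) = 2.886
pH = pKa + log(r) ⇒ log(r) = 3.23 − 2.886 = +0.344
r = [ClCH2COO-]/[ClCH2COOH] = 10^(+0.344) = 2.21

ratio = 2.2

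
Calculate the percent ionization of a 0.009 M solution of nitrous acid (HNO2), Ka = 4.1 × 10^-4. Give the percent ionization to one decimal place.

19.2%

HNO2 ⇌ NO2- + H+; let x = [H+] at equilibrium.
Ka = x²/(C₀ − x); solving the quadratic gives x = 1.73 × 10^-3 M.
Fraction ionized = 1.73 × 10^-3 / 0.009 = 0.1922 → 19.2%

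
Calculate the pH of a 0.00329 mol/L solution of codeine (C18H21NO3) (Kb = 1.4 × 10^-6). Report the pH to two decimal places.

pH = 9.83

C18H21NO3 + H2O ⇌ C18H22NO3+ + OH-
Kb = [OH-]²/(0.00329 − [OH-]) = 1.4 × 10^-6
Neglecting [OH-] in the denominator: [OH-] = √(1.4 × 10^-6 × 0.00329) = 6.79 × 10^-5 M
pOH = 4.17, so pH = 14.00 − pOH = 9.83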